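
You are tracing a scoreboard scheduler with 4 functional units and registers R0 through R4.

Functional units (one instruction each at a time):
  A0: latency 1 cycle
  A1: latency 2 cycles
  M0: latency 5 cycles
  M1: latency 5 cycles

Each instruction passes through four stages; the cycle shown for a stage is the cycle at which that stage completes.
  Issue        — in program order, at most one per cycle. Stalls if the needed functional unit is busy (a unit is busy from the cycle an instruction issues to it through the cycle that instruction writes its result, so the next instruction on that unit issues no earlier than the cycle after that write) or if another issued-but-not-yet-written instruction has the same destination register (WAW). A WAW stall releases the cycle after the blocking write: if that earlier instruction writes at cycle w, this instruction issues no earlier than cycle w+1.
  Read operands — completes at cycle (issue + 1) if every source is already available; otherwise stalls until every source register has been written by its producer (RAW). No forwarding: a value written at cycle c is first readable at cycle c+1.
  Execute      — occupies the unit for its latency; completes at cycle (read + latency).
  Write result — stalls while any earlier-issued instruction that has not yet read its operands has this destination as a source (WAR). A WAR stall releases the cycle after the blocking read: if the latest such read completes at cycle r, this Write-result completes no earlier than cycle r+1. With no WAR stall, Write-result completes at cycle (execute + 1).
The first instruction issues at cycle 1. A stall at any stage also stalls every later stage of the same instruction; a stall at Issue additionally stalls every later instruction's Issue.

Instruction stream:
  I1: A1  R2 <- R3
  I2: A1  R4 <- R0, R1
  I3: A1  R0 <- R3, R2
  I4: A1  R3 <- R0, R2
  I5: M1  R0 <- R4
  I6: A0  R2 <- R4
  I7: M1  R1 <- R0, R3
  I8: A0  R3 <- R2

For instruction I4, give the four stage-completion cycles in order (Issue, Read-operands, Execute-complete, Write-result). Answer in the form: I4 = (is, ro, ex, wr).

I4 = (16, 17, 19, 20)

c1: I1→A1
c2: I1 RO
c4: I1 EX
c5: I1 WR R2
c6: I2→A1
c7: I2 RO
c9: I2 EX
c10: I2 WR R4
c11: I3→A1
c12: I3 RO
c14: I3 EX
c15: I3 WR R0
c16: I4→A1
c17: I4 RO, I5→M1
c18: I5 RO, I6→A0
c19: I4 EX, I6 RO
c20: I4 WR R3, I6 EX
c21: I6 WR R2
c23: I5 EX
c24: I5 WR R0
c25: I7→M1
c26: I7 RO, I8→A0
c27: I8 RO
c28: I8 EX
c29: I8 WR R3
c31: I7 EX
c32: I7 WR R1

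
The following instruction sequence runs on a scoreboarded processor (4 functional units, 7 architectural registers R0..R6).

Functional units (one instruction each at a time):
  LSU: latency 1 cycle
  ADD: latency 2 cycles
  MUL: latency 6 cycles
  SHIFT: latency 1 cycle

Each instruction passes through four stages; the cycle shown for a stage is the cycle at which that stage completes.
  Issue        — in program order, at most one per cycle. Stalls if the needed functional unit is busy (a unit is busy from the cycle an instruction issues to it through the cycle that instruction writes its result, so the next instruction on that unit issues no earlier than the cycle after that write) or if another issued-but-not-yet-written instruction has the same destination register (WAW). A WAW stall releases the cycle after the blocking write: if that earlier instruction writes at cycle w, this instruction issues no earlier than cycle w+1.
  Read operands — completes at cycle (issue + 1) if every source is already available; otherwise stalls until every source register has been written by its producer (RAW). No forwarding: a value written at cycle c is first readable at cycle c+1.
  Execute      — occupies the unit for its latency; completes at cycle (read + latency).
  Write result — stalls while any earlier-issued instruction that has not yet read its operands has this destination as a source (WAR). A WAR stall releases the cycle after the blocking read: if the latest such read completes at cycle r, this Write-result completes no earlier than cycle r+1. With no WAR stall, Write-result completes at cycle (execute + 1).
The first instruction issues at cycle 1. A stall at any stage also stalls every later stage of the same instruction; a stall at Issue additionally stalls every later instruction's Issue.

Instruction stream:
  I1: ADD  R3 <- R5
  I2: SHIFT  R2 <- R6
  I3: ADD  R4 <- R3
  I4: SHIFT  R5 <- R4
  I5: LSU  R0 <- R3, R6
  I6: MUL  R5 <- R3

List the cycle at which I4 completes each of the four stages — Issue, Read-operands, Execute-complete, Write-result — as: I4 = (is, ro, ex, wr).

1) issue 1, read 2, done 4, write 5
2) issue 2, read 3, done 4, write 5
3) issue 6, read 7, done 9, write 10  <struct: ADD busy until I1 writes@5>
4) issue 7, read 11, done 12, write 13  <RAW R4: wait I3 write@10>
5) issue 8, read 9, done 10, write 11
6) issue 14, read 15, done 21, write 22  <WAW R5: wait I4 write@13>

I4 = (7, 11, 12, 13)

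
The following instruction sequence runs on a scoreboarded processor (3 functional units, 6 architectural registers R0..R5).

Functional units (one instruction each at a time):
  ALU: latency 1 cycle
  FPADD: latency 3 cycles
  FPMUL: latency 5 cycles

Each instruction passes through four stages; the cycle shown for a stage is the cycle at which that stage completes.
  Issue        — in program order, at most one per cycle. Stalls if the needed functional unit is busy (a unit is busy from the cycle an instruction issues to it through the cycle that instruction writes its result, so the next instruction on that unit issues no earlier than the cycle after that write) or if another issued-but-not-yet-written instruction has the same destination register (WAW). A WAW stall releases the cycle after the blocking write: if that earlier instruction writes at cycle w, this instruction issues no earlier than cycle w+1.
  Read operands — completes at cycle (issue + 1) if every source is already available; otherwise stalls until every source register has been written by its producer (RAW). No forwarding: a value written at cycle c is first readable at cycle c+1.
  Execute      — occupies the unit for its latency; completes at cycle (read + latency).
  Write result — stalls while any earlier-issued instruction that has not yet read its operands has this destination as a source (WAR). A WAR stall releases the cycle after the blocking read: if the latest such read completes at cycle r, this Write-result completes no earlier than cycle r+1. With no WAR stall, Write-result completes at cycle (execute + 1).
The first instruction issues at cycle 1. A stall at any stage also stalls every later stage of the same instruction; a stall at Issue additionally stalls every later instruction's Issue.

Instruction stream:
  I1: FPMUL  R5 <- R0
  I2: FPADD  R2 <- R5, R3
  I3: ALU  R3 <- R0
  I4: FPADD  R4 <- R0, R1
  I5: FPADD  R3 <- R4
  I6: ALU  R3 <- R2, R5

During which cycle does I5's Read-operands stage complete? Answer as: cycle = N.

c1: I1→FPMUL
c2: I1 RO | I2→FPADD
c3: I3→ALU
c4: I3 RO
c5: I3 EX
c7: I1 EX
c8: I1 WR R5
c9: I2 RO
c10: I3 WR R3
c12: I2 EX
c13: I2 WR R2
c14: I4→FPADD
c15: I4 RO
c18: I4 EX
c19: I4 WR R4
c20: I5→FPADD
c21: I5 RO
c24: I5 EX
c25: I5 WR R3
c26: I6→ALU
c27: I6 RO
c28: I6 EX
c29: I6 WR R3

cycle = 21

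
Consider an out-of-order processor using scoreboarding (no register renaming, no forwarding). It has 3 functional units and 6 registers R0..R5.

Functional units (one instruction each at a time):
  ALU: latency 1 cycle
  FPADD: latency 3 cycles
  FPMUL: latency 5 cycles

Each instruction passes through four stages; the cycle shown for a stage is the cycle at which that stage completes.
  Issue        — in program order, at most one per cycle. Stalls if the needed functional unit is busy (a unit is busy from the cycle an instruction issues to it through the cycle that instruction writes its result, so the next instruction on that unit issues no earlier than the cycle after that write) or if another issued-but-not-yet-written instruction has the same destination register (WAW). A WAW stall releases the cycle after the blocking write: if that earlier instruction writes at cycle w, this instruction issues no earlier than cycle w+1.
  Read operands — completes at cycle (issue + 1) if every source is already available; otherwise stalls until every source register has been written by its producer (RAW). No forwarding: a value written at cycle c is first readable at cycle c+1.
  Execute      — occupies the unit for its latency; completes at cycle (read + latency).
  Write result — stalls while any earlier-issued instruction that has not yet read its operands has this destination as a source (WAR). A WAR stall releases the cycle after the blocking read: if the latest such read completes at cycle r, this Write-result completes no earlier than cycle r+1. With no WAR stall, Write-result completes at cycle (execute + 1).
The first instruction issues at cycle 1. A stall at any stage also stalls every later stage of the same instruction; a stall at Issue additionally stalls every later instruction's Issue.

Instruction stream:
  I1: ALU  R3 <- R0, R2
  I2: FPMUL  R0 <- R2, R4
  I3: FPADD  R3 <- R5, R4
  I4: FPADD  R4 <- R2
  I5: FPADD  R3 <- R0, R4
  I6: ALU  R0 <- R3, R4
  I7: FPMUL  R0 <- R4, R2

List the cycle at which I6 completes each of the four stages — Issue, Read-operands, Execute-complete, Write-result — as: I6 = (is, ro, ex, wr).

I1: IS=1 RO=2 EX=3 WR=4
I2: IS=2 RO=3 EX=8 WR=9
I3: IS=5 RO=6 EX=9 WR=10  [WAW R3: wait I1 write@4]
I4: IS=11 RO=12 EX=15 WR=16  [struct: FPADD busy until I3 writes@10]
I5: IS=17 RO=18 EX=21 WR=22  [struct: FPADD busy until I4 writes@16]
I6: IS=18 RO=23 EX=24 WR=25  [RAW R3: wait I5 write@22]
I7: IS=26 RO=27 EX=32 WR=33  [WAW R0: wait I6 write@25]

I6 = (18, 23, 24, 25)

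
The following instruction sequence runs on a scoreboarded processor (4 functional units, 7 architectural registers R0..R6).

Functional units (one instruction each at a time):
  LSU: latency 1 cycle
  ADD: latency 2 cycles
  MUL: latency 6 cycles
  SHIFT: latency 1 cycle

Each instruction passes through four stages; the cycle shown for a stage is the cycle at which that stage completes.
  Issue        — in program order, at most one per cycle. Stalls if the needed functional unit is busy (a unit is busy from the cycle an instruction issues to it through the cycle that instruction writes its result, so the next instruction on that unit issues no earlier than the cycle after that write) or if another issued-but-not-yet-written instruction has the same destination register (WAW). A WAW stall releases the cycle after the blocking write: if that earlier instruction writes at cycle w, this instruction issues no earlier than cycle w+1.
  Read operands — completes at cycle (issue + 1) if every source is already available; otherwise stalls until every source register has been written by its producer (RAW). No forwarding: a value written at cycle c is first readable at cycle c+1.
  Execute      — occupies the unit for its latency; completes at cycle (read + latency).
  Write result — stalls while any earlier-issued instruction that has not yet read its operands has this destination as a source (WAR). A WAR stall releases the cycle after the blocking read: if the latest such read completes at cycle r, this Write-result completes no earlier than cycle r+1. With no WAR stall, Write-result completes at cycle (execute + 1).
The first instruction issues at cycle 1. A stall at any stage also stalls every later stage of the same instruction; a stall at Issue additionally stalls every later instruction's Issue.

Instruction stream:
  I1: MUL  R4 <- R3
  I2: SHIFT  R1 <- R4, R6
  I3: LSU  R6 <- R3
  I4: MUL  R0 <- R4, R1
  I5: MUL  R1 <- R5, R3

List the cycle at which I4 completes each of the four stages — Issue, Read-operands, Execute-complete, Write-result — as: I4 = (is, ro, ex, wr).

I4 = (10, 13, 19, 20)

[1] I1→MUL
[2] I1 RO | I2→SHIFT
[3] I3→LSU
[4] I3 RO
[5] I3 EX
[8] I1 EX
[9] I1 WR R4
[10] I2 RO | I4→MUL
[11] I2 EX | I3 WR R6
[12] I2 WR R1
[13] I4 RO
[19] I4 EX
[20] I4 WR R0
[21] I5→MUL
[22] I5 RO
[28] I5 EX
[29] I5 WR R1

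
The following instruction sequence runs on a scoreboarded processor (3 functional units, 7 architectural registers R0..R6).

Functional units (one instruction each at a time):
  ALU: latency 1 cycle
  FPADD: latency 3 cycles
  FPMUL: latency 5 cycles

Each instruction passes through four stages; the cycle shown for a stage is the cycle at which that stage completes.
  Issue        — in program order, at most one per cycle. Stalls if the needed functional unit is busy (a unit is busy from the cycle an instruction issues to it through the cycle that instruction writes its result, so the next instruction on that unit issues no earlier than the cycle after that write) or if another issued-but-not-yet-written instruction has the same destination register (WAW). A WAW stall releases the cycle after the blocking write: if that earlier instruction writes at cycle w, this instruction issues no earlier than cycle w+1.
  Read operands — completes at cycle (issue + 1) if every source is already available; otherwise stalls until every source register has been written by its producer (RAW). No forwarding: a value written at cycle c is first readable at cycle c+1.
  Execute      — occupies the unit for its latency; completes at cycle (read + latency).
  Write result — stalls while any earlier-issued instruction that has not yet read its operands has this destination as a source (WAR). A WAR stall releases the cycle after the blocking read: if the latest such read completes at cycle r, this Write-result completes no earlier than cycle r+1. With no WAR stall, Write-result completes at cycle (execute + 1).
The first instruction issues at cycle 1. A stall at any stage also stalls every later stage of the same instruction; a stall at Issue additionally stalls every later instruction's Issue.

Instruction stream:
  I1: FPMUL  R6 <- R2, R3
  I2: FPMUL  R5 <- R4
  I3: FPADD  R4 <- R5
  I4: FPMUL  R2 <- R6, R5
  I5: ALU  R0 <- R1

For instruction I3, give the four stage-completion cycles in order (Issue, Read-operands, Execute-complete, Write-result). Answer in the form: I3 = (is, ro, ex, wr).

c1: issue I1 (FPMUL)
c2: I1 read-ops
c7: I1 finished on FPMUL
c8: I1→R6
c9: issue I2 (FPMUL)
c10: I2 read-ops; issue I3 (FPADD)
c15: I2 finished on FPMUL
c16: I2→R5
c17: I3 read-ops; issue I4 (FPMUL)
c18: I4 read-ops; issue I5 (ALU)
c19: I5 read-ops
c20: I3 finished on FPADD; I5 finished on ALU
c21: I3→R4; I5→R0
c23: I4 finished on FPMUL
c24: I4→R2

I3 = (10, 17, 20, 21)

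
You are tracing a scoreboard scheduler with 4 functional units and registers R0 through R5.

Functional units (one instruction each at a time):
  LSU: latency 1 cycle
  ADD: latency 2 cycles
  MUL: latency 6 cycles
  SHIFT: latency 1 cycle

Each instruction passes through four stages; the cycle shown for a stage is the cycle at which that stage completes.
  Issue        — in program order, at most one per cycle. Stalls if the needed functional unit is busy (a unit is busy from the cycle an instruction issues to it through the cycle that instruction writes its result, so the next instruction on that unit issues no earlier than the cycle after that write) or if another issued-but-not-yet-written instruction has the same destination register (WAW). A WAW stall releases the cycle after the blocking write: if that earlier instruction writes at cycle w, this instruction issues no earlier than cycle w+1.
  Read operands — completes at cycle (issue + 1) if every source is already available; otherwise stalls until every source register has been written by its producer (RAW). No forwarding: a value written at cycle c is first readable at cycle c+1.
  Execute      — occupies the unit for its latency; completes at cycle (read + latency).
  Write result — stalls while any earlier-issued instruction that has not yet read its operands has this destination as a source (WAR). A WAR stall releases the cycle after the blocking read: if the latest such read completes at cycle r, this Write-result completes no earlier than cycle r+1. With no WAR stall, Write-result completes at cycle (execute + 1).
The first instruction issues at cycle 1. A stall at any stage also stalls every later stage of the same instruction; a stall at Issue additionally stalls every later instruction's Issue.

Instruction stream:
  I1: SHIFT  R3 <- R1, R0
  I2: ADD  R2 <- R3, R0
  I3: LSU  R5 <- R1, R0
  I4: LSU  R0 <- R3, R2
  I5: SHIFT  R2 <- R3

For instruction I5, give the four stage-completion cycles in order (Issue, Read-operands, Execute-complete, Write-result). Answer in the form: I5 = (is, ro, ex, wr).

I1: IS=1 RO=2 EX=3 WR=4
I2: IS=2 RO=5 EX=7 WR=8  [RAW R3: wait I1 write@4]
I3: IS=3 RO=4 EX=5 WR=6
I4: IS=7 RO=9 EX=10 WR=11  [struct: LSU busy until I3 writes@6; RAW R2: wait I2 write@8]
I5: IS=9 RO=10 EX=11 WR=12  [WAW R2: wait I2 write@8]

I5 = (9, 10, 11, 12)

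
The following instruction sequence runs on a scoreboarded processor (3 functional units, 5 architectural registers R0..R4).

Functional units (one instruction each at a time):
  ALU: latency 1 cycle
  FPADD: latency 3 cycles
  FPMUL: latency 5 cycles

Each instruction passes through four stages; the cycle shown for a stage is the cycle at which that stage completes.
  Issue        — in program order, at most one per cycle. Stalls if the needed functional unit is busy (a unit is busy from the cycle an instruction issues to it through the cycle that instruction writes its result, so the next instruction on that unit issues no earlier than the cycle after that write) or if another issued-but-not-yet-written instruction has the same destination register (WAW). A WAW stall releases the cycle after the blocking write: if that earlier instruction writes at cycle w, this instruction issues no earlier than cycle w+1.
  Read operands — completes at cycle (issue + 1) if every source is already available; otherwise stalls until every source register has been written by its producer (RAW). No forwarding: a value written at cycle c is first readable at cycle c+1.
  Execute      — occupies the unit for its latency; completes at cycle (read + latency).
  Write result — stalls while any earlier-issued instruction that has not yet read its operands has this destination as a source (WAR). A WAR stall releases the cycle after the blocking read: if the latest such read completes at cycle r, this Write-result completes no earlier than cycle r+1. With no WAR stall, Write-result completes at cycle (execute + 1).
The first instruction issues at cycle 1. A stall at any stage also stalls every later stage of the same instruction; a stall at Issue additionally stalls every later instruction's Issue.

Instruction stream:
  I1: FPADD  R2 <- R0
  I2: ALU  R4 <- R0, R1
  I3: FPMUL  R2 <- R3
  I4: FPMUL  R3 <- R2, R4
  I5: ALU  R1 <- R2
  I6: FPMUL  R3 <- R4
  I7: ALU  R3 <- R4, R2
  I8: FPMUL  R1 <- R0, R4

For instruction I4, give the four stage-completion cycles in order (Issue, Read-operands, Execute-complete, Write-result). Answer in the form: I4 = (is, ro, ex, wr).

I4 = (15, 16, 21, 22)

I1: IS=1 RO=2 EX=5 WR=6
I2: IS=2 RO=3 EX=4 WR=5
I3: IS=7 RO=8 EX=13 WR=14  [WAW R2: wait I1 write@6]
I4: IS=15 RO=16 EX=21 WR=22  [struct: FPMUL busy until I3 writes@14]
I5: IS=16 RO=17 EX=18 WR=19
I6: IS=23 RO=24 EX=29 WR=30  [struct: FPMUL busy until I4 writes@22]
I7: IS=31 RO=32 EX=33 WR=34  [WAW R3: wait I6 write@30]
I8: IS=32 RO=33 EX=38 WR=39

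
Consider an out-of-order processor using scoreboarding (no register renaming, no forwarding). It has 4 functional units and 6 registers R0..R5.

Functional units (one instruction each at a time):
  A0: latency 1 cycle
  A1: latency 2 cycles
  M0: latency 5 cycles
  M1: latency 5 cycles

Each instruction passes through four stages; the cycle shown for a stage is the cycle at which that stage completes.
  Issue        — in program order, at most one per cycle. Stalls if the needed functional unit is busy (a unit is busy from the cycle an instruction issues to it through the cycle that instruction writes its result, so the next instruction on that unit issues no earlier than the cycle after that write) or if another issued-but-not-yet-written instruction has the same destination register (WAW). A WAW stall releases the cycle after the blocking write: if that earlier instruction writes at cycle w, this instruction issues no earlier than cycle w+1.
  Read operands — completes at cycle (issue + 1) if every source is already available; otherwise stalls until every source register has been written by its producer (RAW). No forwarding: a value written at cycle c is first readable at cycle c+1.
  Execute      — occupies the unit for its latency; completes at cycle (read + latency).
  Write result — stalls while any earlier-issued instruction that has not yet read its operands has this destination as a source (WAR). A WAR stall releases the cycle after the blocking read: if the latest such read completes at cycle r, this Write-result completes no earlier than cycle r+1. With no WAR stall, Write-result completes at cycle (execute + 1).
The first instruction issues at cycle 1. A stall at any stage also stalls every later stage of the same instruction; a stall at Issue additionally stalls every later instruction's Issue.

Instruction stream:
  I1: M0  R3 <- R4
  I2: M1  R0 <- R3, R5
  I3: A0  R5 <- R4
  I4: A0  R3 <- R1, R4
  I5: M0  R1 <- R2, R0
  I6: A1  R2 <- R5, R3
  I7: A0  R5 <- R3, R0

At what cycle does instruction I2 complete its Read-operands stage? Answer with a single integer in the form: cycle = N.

I1: IS=1 RO=2 EX=7 WR=8
I2: IS=2 RO=9 EX=14 WR=15  [RAW R3: wait I1 write@8]
I3: IS=3 RO=4 EX=5 WR=10  [WAR R5: wait I2 read@9]
I4: IS=11 RO=12 EX=13 WR=14  [struct: A0 busy until I3 writes@10]
I5: IS=12 RO=16 EX=21 WR=22  [RAW R0: wait I2 write@15]
I6: IS=13 RO=15 EX=17 WR=18  [RAW R3: wait I4 write@14]
I7: IS=15 RO=16 EX=17 WR=18  [struct: A0 busy until I4 writes@14]

cycle = 9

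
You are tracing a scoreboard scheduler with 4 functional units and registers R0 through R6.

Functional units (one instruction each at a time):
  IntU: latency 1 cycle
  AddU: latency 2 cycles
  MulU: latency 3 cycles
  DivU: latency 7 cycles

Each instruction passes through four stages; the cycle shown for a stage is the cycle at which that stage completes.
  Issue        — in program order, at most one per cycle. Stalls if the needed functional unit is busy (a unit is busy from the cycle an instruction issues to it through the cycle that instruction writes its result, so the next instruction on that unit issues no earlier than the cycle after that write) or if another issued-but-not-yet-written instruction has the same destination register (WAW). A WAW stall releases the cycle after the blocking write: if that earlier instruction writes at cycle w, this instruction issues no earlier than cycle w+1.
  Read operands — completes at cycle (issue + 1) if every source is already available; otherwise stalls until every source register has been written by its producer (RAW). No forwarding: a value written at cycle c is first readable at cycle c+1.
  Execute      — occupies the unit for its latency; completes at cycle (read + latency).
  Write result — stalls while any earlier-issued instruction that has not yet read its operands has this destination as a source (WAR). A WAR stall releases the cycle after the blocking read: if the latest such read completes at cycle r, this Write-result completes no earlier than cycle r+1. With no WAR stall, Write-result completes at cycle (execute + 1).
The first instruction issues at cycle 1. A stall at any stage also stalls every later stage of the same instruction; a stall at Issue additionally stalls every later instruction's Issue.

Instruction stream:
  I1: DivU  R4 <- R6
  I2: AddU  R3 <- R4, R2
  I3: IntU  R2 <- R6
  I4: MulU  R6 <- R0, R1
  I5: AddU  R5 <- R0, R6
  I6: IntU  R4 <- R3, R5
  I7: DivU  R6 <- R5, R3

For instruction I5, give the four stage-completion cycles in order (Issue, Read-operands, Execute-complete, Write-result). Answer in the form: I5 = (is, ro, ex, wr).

I5 = (15, 16, 18, 19)

t=1  I1 dispatched to DivU
t=2  I1 operands ready; I2 dispatched to AddU
t=3  I3 dispatched to IntU
t=4  I3 operands ready; I4 dispatched to MulU
t=5  I3 complete; I4 operands ready
t=8  I4 complete
t=9  I1 complete; R6←I4
t=10  R4←I1
t=11  I2 operands ready
t=12  R2←I3
t=13  I2 complete
t=14  R3←I2
t=15  I5 dispatched to AddU
t=16  I5 operands ready; I6 dispatched to IntU
t=17  I7 dispatched to DivU
t=18  I5 complete
t=19  R5←I5
t=20  I6 operands ready; I7 operands ready
t=21  I6 complete
t=22  R4←I6
t=27  I7 complete
t=28  R6←I7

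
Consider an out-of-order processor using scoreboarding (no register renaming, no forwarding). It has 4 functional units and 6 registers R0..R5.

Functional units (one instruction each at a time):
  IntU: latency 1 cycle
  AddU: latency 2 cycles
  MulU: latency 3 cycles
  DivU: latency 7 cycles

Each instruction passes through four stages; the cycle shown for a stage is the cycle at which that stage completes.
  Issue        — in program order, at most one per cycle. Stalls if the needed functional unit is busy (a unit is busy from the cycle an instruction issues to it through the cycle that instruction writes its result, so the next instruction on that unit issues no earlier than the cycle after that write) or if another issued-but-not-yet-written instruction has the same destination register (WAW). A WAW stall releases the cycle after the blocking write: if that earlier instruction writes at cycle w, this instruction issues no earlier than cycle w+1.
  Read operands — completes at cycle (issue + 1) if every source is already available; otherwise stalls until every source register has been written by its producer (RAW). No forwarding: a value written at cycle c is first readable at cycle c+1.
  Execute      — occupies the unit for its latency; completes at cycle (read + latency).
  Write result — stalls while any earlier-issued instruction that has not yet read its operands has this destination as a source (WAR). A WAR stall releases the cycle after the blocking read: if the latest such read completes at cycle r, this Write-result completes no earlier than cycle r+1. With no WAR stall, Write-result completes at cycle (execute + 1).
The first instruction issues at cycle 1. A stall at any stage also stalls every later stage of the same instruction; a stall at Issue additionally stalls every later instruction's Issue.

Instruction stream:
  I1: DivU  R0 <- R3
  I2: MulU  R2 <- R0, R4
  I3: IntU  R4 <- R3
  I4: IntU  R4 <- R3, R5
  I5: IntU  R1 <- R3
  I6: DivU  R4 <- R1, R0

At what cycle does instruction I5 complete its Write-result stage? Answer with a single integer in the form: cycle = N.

cycle = 20

cycle 1: issue I1 (DivU)
cycle 2: I1 read-ops | issue I2 (MulU)
cycle 3: issue I3 (IntU)
cycle 4: I3 read-ops
cycle 5: I3 finished on IntU
cycle 9: I1 finished on DivU
cycle 10: I1→R0
cycle 11: I2 read-ops
cycle 12: I3→R4
cycle 13: issue I4 (IntU)
cycle 14: I2 finished on MulU | I4 read-ops
cycle 15: I2→R2 | I4 finished on IntU
cycle 16: I4→R4
cycle 17: issue I5 (IntU)
cycle 18: I5 read-ops | issue I6 (DivU)
cycle 19: I5 finished on IntU
cycle 20: I5→R1
cycle 21: I6 read-ops
cycle 28: I6 finished on DivU
cycle 29: I6→R4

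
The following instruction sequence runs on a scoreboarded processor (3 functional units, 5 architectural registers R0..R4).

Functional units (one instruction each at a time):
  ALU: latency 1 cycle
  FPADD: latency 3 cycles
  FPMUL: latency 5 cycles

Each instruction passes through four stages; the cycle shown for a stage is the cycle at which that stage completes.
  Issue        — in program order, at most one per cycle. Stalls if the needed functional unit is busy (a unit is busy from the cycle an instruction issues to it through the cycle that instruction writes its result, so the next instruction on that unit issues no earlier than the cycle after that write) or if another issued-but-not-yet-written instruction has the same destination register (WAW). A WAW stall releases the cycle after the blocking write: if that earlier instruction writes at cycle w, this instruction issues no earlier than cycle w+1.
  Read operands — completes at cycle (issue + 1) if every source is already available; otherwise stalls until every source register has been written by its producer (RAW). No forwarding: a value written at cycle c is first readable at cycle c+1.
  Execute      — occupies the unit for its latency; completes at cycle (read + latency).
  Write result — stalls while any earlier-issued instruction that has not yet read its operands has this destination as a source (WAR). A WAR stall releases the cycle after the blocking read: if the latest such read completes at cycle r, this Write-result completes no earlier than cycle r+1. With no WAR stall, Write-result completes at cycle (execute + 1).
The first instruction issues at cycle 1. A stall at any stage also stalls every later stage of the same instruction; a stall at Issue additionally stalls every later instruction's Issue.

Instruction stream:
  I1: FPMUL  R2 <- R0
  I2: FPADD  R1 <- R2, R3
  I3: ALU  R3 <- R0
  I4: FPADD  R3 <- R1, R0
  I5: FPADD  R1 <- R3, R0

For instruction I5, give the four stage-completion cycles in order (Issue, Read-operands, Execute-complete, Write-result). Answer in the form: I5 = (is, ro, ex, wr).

I1: IS=1 RO=2 EX=7 WR=8
I2: IS=2 RO=9 EX=12 WR=13  [RAW R2: wait I1 write@8]
I3: IS=3 RO=4 EX=5 WR=10  [WAR R3: wait I2 read@9]
I4: IS=14 RO=15 EX=18 WR=19  [struct: FPADD busy until I2 writes@13]
I5: IS=20 RO=21 EX=24 WR=25  [struct: FPADD busy until I4 writes@19]

I5 = (20, 21, 24, 25)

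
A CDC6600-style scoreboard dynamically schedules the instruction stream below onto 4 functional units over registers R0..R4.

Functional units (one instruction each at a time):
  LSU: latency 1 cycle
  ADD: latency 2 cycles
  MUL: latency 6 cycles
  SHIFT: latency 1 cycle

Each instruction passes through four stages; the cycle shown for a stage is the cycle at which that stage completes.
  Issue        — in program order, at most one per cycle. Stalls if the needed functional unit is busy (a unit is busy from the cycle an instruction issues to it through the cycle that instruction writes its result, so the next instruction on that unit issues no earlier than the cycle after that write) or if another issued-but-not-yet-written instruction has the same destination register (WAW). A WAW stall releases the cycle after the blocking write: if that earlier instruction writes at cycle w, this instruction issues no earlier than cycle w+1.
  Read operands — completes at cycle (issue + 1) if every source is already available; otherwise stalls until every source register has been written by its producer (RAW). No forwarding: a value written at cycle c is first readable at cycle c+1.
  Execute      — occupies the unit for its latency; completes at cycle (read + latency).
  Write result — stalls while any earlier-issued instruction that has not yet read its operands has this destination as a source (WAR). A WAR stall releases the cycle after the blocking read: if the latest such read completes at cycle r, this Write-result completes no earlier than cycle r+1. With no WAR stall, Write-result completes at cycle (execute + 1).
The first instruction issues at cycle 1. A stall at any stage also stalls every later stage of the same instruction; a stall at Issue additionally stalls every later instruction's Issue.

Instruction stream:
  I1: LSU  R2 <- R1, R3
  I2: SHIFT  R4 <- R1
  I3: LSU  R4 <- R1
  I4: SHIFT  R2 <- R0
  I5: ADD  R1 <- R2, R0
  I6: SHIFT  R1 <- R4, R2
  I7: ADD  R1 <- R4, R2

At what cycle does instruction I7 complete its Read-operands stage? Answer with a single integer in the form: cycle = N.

I1  is:1  ro:2  ex:3  wr:4
I2  is:2  ro:3  ex:4  wr:5
I3  is:6  ro:7  ex:8  wr:9  — WAW R4: wait I2 write@5
I4  is:7  ro:8  ex:9  wr:10
I5  is:8  ro:11  ex:13  wr:14  — RAW R2: wait I4 write@10
I6  is:15  ro:16  ex:17  wr:18  — WAW R1: wait I5 write@14
I7  is:19  ro:20  ex:22  wr:23  — WAW R1: wait I6 write@18

cycle = 20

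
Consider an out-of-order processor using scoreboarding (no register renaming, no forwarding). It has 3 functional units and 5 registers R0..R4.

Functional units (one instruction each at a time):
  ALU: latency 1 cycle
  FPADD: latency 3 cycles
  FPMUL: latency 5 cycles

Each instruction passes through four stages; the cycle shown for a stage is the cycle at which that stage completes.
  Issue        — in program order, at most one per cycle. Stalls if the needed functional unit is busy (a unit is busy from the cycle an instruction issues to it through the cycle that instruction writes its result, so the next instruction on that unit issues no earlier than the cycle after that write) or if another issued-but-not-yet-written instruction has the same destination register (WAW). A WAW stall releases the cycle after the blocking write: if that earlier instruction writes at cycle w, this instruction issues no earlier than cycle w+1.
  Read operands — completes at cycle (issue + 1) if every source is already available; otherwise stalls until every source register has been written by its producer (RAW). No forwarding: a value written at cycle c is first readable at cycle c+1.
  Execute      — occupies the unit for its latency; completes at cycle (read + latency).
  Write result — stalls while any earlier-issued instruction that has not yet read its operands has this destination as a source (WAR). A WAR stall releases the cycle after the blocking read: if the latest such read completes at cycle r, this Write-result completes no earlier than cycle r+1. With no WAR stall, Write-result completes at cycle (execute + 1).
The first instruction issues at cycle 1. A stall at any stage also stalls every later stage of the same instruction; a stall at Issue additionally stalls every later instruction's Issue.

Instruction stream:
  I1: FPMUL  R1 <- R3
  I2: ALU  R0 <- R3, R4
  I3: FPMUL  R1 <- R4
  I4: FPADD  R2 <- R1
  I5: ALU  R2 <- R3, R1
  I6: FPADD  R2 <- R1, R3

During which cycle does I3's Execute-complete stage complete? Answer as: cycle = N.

[1] I1 dispatched to FPMUL
[2] I1 operands ready | I2 dispatched to ALU
[3] I2 operands ready
[4] I2 complete
[5] R0←I2
[7] I1 complete
[8] R1←I1
[9] I3 dispatched to FPMUL
[10] I3 operands ready | I4 dispatched to FPADD
[15] I3 complete
[16] R1←I3
[17] I4 operands ready
[20] I4 complete
[21] R2←I4
[22] I5 dispatched to ALU
[23] I5 operands ready
[24] I5 complete
[25] R2←I5
[26] I6 dispatched to FPADD
[27] I6 operands ready
[30] I6 complete
[31] R2←I6

cycle = 15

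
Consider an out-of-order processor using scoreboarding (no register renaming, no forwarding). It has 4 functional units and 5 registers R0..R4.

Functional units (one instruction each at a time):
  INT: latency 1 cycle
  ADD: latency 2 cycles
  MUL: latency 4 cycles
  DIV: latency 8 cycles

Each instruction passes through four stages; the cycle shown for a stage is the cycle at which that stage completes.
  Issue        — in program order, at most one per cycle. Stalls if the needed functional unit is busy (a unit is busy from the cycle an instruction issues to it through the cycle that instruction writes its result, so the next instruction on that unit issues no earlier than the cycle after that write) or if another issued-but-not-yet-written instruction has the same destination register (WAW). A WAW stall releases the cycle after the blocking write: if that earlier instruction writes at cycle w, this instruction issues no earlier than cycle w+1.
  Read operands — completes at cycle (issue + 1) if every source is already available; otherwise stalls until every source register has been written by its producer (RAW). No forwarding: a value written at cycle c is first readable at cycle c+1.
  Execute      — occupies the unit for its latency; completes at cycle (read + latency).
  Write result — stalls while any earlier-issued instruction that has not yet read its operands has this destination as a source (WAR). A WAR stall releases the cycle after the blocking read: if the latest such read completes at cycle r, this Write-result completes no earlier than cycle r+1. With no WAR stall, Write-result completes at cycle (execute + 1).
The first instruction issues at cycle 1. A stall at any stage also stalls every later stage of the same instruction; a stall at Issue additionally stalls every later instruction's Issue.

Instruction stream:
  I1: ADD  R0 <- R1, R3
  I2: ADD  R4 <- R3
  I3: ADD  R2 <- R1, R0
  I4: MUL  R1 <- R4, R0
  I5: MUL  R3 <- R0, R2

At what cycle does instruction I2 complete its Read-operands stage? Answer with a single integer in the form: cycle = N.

cycle = 7

t=1  I1→ADD
t=2  I1 RO
t=4  I1 EX
t=5  I1 WR R0
t=6  I2→ADD
t=7  I2 RO
t=9  I2 EX
t=10  I2 WR R4
t=11  I3→ADD
t=12  I3 RO, I4→MUL
t=13  I4 RO
t=14  I3 EX
t=15  I3 WR R2
t=17  I4 EX
t=18  I4 WR R1
t=19  I5→MUL
t=20  I5 RO
t=24  I5 EX
t=25  I5 WR R3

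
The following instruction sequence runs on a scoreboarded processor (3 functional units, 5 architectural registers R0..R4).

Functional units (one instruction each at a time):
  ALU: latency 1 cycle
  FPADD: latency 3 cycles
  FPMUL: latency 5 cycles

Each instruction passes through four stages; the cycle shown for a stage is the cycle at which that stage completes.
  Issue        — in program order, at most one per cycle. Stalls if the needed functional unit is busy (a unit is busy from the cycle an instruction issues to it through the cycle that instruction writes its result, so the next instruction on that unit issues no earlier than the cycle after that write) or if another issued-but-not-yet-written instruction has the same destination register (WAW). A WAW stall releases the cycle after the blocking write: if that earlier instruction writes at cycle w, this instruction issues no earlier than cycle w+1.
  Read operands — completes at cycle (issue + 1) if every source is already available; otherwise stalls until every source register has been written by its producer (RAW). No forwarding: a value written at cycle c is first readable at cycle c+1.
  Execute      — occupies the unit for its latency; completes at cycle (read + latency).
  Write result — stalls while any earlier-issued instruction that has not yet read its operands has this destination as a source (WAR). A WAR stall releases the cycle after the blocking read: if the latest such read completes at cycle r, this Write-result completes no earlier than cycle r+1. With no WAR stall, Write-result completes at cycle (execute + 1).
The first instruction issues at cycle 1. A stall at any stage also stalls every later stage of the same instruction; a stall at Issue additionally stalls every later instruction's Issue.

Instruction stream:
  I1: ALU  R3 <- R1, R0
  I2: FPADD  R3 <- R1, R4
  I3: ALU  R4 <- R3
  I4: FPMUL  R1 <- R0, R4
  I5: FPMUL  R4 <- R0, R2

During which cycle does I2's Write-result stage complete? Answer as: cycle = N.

I1 -> (1, 2, 3, 4)
I2 -> (5, 6, 9, 10)  // WAW R3: wait I1 write@4
I3 -> (6, 11, 12, 13)  // RAW R3: wait I2 write@10
I4 -> (7, 14, 19, 20)  // RAW R4: wait I3 write@13
I5 -> (21, 22, 27, 28)  // struct: FPMUL busy until I4 writes@20

cycle = 10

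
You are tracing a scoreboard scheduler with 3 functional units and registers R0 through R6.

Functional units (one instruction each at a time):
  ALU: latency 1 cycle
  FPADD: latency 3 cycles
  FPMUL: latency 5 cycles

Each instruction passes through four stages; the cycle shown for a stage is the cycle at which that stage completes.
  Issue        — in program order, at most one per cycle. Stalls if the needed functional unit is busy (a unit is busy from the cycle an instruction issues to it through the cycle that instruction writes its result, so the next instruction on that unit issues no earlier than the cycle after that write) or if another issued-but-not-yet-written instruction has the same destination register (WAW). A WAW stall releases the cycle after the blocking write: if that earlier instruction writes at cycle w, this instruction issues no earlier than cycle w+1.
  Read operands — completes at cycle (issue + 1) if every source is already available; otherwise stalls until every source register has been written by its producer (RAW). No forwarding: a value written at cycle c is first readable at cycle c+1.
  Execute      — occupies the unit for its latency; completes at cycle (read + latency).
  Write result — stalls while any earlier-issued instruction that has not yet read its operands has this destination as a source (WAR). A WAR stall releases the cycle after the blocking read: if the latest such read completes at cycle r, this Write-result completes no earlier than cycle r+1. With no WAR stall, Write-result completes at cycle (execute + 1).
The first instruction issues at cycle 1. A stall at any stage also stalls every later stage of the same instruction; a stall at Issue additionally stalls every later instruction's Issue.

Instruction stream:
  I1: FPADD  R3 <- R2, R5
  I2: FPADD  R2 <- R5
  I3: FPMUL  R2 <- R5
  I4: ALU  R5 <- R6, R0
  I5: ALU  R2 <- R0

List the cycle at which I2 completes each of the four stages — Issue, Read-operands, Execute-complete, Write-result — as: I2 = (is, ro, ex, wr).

[1] I1 issues→FPADD
[2] I1 reads
[5] I1 exec-done
[6] I1 writes R3
[7] I2 issues→FPADD
[8] I2 reads
[11] I2 exec-done
[12] I2 writes R2
[13] I3 issues→FPMUL
[14] I3 reads | I4 issues→ALU
[15] I4 reads
[16] I4 exec-done
[17] I4 writes R5
[19] I3 exec-done
[20] I3 writes R2
[21] I5 issues→ALU
[22] I5 reads
[23] I5 exec-done
[24] I5 writes R2

I2 = (7, 8, 11, 12)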